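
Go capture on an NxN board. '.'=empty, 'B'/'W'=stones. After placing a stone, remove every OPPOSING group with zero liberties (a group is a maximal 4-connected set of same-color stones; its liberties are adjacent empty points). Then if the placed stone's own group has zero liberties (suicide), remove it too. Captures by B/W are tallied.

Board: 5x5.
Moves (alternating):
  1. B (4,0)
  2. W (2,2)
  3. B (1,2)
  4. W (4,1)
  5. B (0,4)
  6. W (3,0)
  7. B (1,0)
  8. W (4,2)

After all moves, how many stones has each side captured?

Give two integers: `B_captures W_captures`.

Answer: 0 1

Derivation:
Move 1: B@(4,0) -> caps B=0 W=0
Move 2: W@(2,2) -> caps B=0 W=0
Move 3: B@(1,2) -> caps B=0 W=0
Move 4: W@(4,1) -> caps B=0 W=0
Move 5: B@(0,4) -> caps B=0 W=0
Move 6: W@(3,0) -> caps B=0 W=1
Move 7: B@(1,0) -> caps B=0 W=1
Move 8: W@(4,2) -> caps B=0 W=1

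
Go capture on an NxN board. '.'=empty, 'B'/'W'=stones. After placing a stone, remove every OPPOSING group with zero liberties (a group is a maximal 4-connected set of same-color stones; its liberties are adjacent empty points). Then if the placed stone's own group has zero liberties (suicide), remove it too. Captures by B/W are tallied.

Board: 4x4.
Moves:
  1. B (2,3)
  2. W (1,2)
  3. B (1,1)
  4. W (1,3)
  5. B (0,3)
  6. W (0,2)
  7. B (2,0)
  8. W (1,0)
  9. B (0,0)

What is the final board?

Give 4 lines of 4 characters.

Answer: B.W.
.BWW
B..B
....

Derivation:
Move 1: B@(2,3) -> caps B=0 W=0
Move 2: W@(1,2) -> caps B=0 W=0
Move 3: B@(1,1) -> caps B=0 W=0
Move 4: W@(1,3) -> caps B=0 W=0
Move 5: B@(0,3) -> caps B=0 W=0
Move 6: W@(0,2) -> caps B=0 W=1
Move 7: B@(2,0) -> caps B=0 W=1
Move 8: W@(1,0) -> caps B=0 W=1
Move 9: B@(0,0) -> caps B=1 W=1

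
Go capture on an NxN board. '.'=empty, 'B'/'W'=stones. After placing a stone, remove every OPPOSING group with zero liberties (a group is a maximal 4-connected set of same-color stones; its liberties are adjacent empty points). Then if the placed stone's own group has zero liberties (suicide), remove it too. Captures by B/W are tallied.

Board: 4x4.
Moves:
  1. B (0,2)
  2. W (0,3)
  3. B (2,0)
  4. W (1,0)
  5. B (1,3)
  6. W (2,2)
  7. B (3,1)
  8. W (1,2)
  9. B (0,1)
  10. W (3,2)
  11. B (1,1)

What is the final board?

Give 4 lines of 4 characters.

Move 1: B@(0,2) -> caps B=0 W=0
Move 2: W@(0,3) -> caps B=0 W=0
Move 3: B@(2,0) -> caps B=0 W=0
Move 4: W@(1,0) -> caps B=0 W=0
Move 5: B@(1,3) -> caps B=1 W=0
Move 6: W@(2,2) -> caps B=1 W=0
Move 7: B@(3,1) -> caps B=1 W=0
Move 8: W@(1,2) -> caps B=1 W=0
Move 9: B@(0,1) -> caps B=1 W=0
Move 10: W@(3,2) -> caps B=1 W=0
Move 11: B@(1,1) -> caps B=1 W=0

Answer: .BB.
WBWB
B.W.
.BW.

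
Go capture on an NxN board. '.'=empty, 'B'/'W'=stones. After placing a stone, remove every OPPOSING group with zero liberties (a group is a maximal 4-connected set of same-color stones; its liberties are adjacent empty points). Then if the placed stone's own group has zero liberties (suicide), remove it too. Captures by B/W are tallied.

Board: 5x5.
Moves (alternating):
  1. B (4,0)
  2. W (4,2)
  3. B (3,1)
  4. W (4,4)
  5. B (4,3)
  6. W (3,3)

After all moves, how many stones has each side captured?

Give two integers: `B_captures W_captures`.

Move 1: B@(4,0) -> caps B=0 W=0
Move 2: W@(4,2) -> caps B=0 W=0
Move 3: B@(3,1) -> caps B=0 W=0
Move 4: W@(4,4) -> caps B=0 W=0
Move 5: B@(4,3) -> caps B=0 W=0
Move 6: W@(3,3) -> caps B=0 W=1

Answer: 0 1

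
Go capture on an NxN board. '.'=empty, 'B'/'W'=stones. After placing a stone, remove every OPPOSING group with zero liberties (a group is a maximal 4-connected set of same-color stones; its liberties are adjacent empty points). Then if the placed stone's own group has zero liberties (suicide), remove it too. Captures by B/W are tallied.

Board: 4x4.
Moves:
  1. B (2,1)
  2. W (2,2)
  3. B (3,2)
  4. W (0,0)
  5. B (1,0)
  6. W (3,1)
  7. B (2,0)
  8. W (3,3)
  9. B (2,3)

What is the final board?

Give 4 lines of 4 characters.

Move 1: B@(2,1) -> caps B=0 W=0
Move 2: W@(2,2) -> caps B=0 W=0
Move 3: B@(3,2) -> caps B=0 W=0
Move 4: W@(0,0) -> caps B=0 W=0
Move 5: B@(1,0) -> caps B=0 W=0
Move 6: W@(3,1) -> caps B=0 W=0
Move 7: B@(2,0) -> caps B=0 W=0
Move 8: W@(3,3) -> caps B=0 W=1
Move 9: B@(2,3) -> caps B=0 W=1

Answer: W...
B...
BBWB
.W.W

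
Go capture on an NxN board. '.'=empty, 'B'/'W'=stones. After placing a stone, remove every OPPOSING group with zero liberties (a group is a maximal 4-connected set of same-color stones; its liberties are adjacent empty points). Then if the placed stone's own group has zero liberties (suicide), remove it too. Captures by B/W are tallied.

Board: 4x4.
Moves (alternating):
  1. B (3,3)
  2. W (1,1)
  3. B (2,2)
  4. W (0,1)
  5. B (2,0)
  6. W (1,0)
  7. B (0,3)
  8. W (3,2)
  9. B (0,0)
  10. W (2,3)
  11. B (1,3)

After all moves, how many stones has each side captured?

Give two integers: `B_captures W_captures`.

Answer: 0 1

Derivation:
Move 1: B@(3,3) -> caps B=0 W=0
Move 2: W@(1,1) -> caps B=0 W=0
Move 3: B@(2,2) -> caps B=0 W=0
Move 4: W@(0,1) -> caps B=0 W=0
Move 5: B@(2,0) -> caps B=0 W=0
Move 6: W@(1,0) -> caps B=0 W=0
Move 7: B@(0,3) -> caps B=0 W=0
Move 8: W@(3,2) -> caps B=0 W=0
Move 9: B@(0,0) -> caps B=0 W=0
Move 10: W@(2,3) -> caps B=0 W=1
Move 11: B@(1,3) -> caps B=0 W=1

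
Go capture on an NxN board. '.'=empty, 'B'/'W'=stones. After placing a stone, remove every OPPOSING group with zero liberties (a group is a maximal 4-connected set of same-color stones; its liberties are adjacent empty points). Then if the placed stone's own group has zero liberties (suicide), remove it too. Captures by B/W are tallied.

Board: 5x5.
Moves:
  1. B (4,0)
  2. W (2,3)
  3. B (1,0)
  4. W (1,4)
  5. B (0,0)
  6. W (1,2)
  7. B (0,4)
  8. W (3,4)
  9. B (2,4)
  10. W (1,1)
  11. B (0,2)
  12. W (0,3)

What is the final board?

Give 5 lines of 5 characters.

Move 1: B@(4,0) -> caps B=0 W=0
Move 2: W@(2,3) -> caps B=0 W=0
Move 3: B@(1,0) -> caps B=0 W=0
Move 4: W@(1,4) -> caps B=0 W=0
Move 5: B@(0,0) -> caps B=0 W=0
Move 6: W@(1,2) -> caps B=0 W=0
Move 7: B@(0,4) -> caps B=0 W=0
Move 8: W@(3,4) -> caps B=0 W=0
Move 9: B@(2,4) -> caps B=0 W=0
Move 10: W@(1,1) -> caps B=0 W=0
Move 11: B@(0,2) -> caps B=0 W=0
Move 12: W@(0,3) -> caps B=0 W=1

Answer: B.BW.
BWW.W
...W.
....W
B....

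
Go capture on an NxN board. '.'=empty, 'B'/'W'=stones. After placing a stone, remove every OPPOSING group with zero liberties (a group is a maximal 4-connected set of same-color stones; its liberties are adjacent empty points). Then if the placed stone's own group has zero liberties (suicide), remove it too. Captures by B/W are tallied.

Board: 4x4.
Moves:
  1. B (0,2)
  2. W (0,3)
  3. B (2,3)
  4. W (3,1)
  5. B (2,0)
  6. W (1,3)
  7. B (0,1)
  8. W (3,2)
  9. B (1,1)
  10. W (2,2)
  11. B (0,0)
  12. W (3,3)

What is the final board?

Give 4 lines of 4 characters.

Move 1: B@(0,2) -> caps B=0 W=0
Move 2: W@(0,3) -> caps B=0 W=0
Move 3: B@(2,3) -> caps B=0 W=0
Move 4: W@(3,1) -> caps B=0 W=0
Move 5: B@(2,0) -> caps B=0 W=0
Move 6: W@(1,3) -> caps B=0 W=0
Move 7: B@(0,1) -> caps B=0 W=0
Move 8: W@(3,2) -> caps B=0 W=0
Move 9: B@(1,1) -> caps B=0 W=0
Move 10: W@(2,2) -> caps B=0 W=0
Move 11: B@(0,0) -> caps B=0 W=0
Move 12: W@(3,3) -> caps B=0 W=1

Answer: BBBW
.B.W
B.W.
.WWW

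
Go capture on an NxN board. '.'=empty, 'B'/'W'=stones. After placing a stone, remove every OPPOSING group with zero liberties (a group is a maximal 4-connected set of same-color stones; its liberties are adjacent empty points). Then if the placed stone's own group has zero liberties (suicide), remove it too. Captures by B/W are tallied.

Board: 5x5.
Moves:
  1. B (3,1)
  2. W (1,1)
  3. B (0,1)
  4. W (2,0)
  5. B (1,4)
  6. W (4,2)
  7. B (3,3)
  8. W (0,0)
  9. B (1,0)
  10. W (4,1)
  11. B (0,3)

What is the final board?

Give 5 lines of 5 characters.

Answer: .B.B.
BW..B
W....
.B.B.
.WW..

Derivation:
Move 1: B@(3,1) -> caps B=0 W=0
Move 2: W@(1,1) -> caps B=0 W=0
Move 3: B@(0,1) -> caps B=0 W=0
Move 4: W@(2,0) -> caps B=0 W=0
Move 5: B@(1,4) -> caps B=0 W=0
Move 6: W@(4,2) -> caps B=0 W=0
Move 7: B@(3,3) -> caps B=0 W=0
Move 8: W@(0,0) -> caps B=0 W=0
Move 9: B@(1,0) -> caps B=1 W=0
Move 10: W@(4,1) -> caps B=1 W=0
Move 11: B@(0,3) -> caps B=1 W=0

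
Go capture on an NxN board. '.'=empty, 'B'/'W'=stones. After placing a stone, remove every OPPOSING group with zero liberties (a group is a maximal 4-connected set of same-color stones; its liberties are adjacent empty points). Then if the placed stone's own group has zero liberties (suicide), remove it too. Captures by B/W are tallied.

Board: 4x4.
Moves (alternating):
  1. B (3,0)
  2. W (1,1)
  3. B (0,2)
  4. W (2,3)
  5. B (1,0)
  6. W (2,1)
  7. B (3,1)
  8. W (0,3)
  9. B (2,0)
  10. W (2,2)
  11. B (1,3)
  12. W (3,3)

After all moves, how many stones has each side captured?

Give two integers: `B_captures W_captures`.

Move 1: B@(3,0) -> caps B=0 W=0
Move 2: W@(1,1) -> caps B=0 W=0
Move 3: B@(0,2) -> caps B=0 W=0
Move 4: W@(2,3) -> caps B=0 W=0
Move 5: B@(1,0) -> caps B=0 W=0
Move 6: W@(2,1) -> caps B=0 W=0
Move 7: B@(3,1) -> caps B=0 W=0
Move 8: W@(0,3) -> caps B=0 W=0
Move 9: B@(2,0) -> caps B=0 W=0
Move 10: W@(2,2) -> caps B=0 W=0
Move 11: B@(1,3) -> caps B=1 W=0
Move 12: W@(3,3) -> caps B=1 W=0

Answer: 1 0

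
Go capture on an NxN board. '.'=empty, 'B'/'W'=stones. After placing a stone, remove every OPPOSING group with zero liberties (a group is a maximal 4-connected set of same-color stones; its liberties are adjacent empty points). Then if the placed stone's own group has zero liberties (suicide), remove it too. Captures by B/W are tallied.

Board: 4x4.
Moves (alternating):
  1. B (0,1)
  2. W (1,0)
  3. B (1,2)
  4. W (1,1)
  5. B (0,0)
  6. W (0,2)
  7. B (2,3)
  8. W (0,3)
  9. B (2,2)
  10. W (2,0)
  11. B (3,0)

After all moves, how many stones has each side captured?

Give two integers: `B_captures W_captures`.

Move 1: B@(0,1) -> caps B=0 W=0
Move 2: W@(1,0) -> caps B=0 W=0
Move 3: B@(1,2) -> caps B=0 W=0
Move 4: W@(1,1) -> caps B=0 W=0
Move 5: B@(0,0) -> caps B=0 W=0
Move 6: W@(0,2) -> caps B=0 W=2
Move 7: B@(2,3) -> caps B=0 W=2
Move 8: W@(0,3) -> caps B=0 W=2
Move 9: B@(2,2) -> caps B=0 W=2
Move 10: W@(2,0) -> caps B=0 W=2
Move 11: B@(3,0) -> caps B=0 W=2

Answer: 0 2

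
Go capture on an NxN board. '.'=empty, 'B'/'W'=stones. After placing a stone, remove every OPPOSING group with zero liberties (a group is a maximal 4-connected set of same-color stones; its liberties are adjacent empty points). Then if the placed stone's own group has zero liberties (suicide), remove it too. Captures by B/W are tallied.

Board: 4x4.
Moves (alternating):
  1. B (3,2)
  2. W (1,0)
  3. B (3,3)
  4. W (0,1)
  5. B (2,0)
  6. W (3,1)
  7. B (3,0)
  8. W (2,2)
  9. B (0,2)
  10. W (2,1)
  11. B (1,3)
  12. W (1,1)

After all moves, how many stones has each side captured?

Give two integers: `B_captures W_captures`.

Move 1: B@(3,2) -> caps B=0 W=0
Move 2: W@(1,0) -> caps B=0 W=0
Move 3: B@(3,3) -> caps B=0 W=0
Move 4: W@(0,1) -> caps B=0 W=0
Move 5: B@(2,0) -> caps B=0 W=0
Move 6: W@(3,1) -> caps B=0 W=0
Move 7: B@(3,0) -> caps B=0 W=0
Move 8: W@(2,2) -> caps B=0 W=0
Move 9: B@(0,2) -> caps B=0 W=0
Move 10: W@(2,1) -> caps B=0 W=2
Move 11: B@(1,3) -> caps B=0 W=2
Move 12: W@(1,1) -> caps B=0 W=2

Answer: 0 2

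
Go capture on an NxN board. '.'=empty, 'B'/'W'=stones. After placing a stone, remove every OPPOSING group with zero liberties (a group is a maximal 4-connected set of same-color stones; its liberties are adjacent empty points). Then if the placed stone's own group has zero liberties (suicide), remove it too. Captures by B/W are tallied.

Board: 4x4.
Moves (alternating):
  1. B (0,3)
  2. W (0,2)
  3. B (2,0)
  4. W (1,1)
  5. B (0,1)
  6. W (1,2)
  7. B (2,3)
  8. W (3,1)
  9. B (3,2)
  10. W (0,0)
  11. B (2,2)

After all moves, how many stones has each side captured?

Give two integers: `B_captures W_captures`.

Answer: 0 1

Derivation:
Move 1: B@(0,3) -> caps B=0 W=0
Move 2: W@(0,2) -> caps B=0 W=0
Move 3: B@(2,0) -> caps B=0 W=0
Move 4: W@(1,1) -> caps B=0 W=0
Move 5: B@(0,1) -> caps B=0 W=0
Move 6: W@(1,2) -> caps B=0 W=0
Move 7: B@(2,3) -> caps B=0 W=0
Move 8: W@(3,1) -> caps B=0 W=0
Move 9: B@(3,2) -> caps B=0 W=0
Move 10: W@(0,0) -> caps B=0 W=1
Move 11: B@(2,2) -> caps B=0 W=1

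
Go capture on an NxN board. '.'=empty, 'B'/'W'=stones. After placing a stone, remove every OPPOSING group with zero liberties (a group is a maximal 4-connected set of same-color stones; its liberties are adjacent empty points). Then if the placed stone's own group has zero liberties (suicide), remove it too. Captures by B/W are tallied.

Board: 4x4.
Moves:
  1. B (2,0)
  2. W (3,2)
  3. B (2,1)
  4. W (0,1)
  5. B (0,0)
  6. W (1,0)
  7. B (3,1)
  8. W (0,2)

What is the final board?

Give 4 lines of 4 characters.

Move 1: B@(2,0) -> caps B=0 W=0
Move 2: W@(3,2) -> caps B=0 W=0
Move 3: B@(2,1) -> caps B=0 W=0
Move 4: W@(0,1) -> caps B=0 W=0
Move 5: B@(0,0) -> caps B=0 W=0
Move 6: W@(1,0) -> caps B=0 W=1
Move 7: B@(3,1) -> caps B=0 W=1
Move 8: W@(0,2) -> caps B=0 W=1

Answer: .WW.
W...
BB..
.BW.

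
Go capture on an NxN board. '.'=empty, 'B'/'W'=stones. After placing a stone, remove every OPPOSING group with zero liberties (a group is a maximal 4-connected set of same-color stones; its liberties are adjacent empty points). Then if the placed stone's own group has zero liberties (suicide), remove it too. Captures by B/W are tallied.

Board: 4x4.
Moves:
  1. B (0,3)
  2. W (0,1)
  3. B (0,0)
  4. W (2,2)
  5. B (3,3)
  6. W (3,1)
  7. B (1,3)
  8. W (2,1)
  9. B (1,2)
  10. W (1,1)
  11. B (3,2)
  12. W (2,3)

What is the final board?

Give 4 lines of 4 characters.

Move 1: B@(0,3) -> caps B=0 W=0
Move 2: W@(0,1) -> caps B=0 W=0
Move 3: B@(0,0) -> caps B=0 W=0
Move 4: W@(2,2) -> caps B=0 W=0
Move 5: B@(3,3) -> caps B=0 W=0
Move 6: W@(3,1) -> caps B=0 W=0
Move 7: B@(1,3) -> caps B=0 W=0
Move 8: W@(2,1) -> caps B=0 W=0
Move 9: B@(1,2) -> caps B=0 W=0
Move 10: W@(1,1) -> caps B=0 W=0
Move 11: B@(3,2) -> caps B=0 W=0
Move 12: W@(2,3) -> caps B=0 W=2

Answer: BW.B
.WBB
.WWW
.W..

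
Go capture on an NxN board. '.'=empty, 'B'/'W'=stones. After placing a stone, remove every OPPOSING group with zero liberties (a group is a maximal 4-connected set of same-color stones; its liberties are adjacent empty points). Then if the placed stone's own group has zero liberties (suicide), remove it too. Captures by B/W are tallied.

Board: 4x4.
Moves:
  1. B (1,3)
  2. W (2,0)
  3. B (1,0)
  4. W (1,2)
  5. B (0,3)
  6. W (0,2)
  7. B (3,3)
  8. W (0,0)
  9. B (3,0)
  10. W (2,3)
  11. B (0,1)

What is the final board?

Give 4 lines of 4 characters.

Answer: .BW.
B.W.
W..W
B..B

Derivation:
Move 1: B@(1,3) -> caps B=0 W=0
Move 2: W@(2,0) -> caps B=0 W=0
Move 3: B@(1,0) -> caps B=0 W=0
Move 4: W@(1,2) -> caps B=0 W=0
Move 5: B@(0,3) -> caps B=0 W=0
Move 6: W@(0,2) -> caps B=0 W=0
Move 7: B@(3,3) -> caps B=0 W=0
Move 8: W@(0,0) -> caps B=0 W=0
Move 9: B@(3,0) -> caps B=0 W=0
Move 10: W@(2,3) -> caps B=0 W=2
Move 11: B@(0,1) -> caps B=1 W=2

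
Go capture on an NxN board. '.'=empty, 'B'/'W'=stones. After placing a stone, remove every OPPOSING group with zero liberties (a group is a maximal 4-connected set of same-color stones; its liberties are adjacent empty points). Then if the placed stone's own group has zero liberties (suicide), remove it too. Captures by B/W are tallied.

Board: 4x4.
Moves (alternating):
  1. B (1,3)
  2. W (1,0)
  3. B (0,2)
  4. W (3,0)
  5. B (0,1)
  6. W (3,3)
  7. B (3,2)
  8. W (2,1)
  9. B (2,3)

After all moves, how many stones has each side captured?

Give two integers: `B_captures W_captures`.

Answer: 1 0

Derivation:
Move 1: B@(1,3) -> caps B=0 W=0
Move 2: W@(1,0) -> caps B=0 W=0
Move 3: B@(0,2) -> caps B=0 W=0
Move 4: W@(3,0) -> caps B=0 W=0
Move 5: B@(0,1) -> caps B=0 W=0
Move 6: W@(3,3) -> caps B=0 W=0
Move 7: B@(3,2) -> caps B=0 W=0
Move 8: W@(2,1) -> caps B=0 W=0
Move 9: B@(2,3) -> caps B=1 W=0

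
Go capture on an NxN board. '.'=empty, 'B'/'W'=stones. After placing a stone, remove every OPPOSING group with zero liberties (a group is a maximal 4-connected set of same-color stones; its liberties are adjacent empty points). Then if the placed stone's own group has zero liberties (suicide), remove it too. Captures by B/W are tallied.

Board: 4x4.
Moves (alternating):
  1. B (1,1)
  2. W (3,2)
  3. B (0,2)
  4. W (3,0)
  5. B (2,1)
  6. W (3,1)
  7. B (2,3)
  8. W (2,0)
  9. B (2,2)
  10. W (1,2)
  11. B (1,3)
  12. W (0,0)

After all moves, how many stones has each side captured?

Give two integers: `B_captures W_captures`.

Answer: 1 0

Derivation:
Move 1: B@(1,1) -> caps B=0 W=0
Move 2: W@(3,2) -> caps B=0 W=0
Move 3: B@(0,2) -> caps B=0 W=0
Move 4: W@(3,0) -> caps B=0 W=0
Move 5: B@(2,1) -> caps B=0 W=0
Move 6: W@(3,1) -> caps B=0 W=0
Move 7: B@(2,3) -> caps B=0 W=0
Move 8: W@(2,0) -> caps B=0 W=0
Move 9: B@(2,2) -> caps B=0 W=0
Move 10: W@(1,2) -> caps B=0 W=0
Move 11: B@(1,3) -> caps B=1 W=0
Move 12: W@(0,0) -> caps B=1 W=0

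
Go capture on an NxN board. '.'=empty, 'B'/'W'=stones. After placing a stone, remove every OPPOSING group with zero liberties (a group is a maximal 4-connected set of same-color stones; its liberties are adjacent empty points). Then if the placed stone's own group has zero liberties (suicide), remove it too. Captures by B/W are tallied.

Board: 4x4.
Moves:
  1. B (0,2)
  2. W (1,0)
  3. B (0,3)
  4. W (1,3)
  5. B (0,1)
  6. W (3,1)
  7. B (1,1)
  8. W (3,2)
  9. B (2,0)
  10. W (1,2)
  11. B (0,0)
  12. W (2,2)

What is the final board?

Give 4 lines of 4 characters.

Move 1: B@(0,2) -> caps B=0 W=0
Move 2: W@(1,0) -> caps B=0 W=0
Move 3: B@(0,3) -> caps B=0 W=0
Move 4: W@(1,3) -> caps B=0 W=0
Move 5: B@(0,1) -> caps B=0 W=0
Move 6: W@(3,1) -> caps B=0 W=0
Move 7: B@(1,1) -> caps B=0 W=0
Move 8: W@(3,2) -> caps B=0 W=0
Move 9: B@(2,0) -> caps B=0 W=0
Move 10: W@(1,2) -> caps B=0 W=0
Move 11: B@(0,0) -> caps B=1 W=0
Move 12: W@(2,2) -> caps B=1 W=0

Answer: BBBB
.BWW
B.W.
.WW.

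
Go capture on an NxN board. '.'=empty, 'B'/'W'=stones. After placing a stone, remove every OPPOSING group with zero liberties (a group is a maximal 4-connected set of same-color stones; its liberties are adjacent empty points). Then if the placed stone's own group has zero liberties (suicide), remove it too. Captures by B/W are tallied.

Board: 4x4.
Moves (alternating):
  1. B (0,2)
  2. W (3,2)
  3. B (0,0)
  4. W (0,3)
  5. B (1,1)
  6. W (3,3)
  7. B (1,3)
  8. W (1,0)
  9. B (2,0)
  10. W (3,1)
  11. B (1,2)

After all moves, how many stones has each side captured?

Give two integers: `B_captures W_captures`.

Move 1: B@(0,2) -> caps B=0 W=0
Move 2: W@(3,2) -> caps B=0 W=0
Move 3: B@(0,0) -> caps B=0 W=0
Move 4: W@(0,3) -> caps B=0 W=0
Move 5: B@(1,1) -> caps B=0 W=0
Move 6: W@(3,3) -> caps B=0 W=0
Move 7: B@(1,3) -> caps B=1 W=0
Move 8: W@(1,0) -> caps B=1 W=0
Move 9: B@(2,0) -> caps B=2 W=0
Move 10: W@(3,1) -> caps B=2 W=0
Move 11: B@(1,2) -> caps B=2 W=0

Answer: 2 0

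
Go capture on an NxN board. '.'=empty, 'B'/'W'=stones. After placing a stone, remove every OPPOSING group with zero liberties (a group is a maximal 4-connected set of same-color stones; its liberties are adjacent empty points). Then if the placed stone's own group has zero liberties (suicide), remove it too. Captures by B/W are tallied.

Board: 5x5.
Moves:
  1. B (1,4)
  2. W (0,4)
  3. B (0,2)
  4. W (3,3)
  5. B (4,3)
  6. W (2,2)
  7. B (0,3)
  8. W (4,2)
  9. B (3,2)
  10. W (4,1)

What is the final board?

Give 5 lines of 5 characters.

Answer: ..BB.
....B
..W..
..BW.
.WWB.

Derivation:
Move 1: B@(1,4) -> caps B=0 W=0
Move 2: W@(0,4) -> caps B=0 W=0
Move 3: B@(0,2) -> caps B=0 W=0
Move 4: W@(3,3) -> caps B=0 W=0
Move 5: B@(4,3) -> caps B=0 W=0
Move 6: W@(2,2) -> caps B=0 W=0
Move 7: B@(0,3) -> caps B=1 W=0
Move 8: W@(4,2) -> caps B=1 W=0
Move 9: B@(3,2) -> caps B=1 W=0
Move 10: W@(4,1) -> caps B=1 W=0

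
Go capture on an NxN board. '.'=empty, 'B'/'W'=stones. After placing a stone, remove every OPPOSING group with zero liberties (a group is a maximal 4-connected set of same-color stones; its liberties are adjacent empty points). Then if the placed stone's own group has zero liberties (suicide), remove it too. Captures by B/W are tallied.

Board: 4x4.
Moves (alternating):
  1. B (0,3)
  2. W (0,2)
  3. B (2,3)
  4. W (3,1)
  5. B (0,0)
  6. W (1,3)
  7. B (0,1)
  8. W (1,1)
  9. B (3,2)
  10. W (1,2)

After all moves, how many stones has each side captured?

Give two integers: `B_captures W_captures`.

Move 1: B@(0,3) -> caps B=0 W=0
Move 2: W@(0,2) -> caps B=0 W=0
Move 3: B@(2,3) -> caps B=0 W=0
Move 4: W@(3,1) -> caps B=0 W=0
Move 5: B@(0,0) -> caps B=0 W=0
Move 6: W@(1,3) -> caps B=0 W=1
Move 7: B@(0,1) -> caps B=0 W=1
Move 8: W@(1,1) -> caps B=0 W=1
Move 9: B@(3,2) -> caps B=0 W=1
Move 10: W@(1,2) -> caps B=0 W=1

Answer: 0 1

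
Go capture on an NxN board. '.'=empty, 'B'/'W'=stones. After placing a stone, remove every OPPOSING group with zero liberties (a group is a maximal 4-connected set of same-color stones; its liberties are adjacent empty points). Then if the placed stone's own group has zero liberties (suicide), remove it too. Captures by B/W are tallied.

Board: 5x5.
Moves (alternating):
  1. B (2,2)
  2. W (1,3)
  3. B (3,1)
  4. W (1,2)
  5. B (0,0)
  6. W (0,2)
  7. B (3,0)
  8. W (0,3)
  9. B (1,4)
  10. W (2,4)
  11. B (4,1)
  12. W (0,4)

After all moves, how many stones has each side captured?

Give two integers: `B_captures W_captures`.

Answer: 0 1

Derivation:
Move 1: B@(2,2) -> caps B=0 W=0
Move 2: W@(1,3) -> caps B=0 W=0
Move 3: B@(3,1) -> caps B=0 W=0
Move 4: W@(1,2) -> caps B=0 W=0
Move 5: B@(0,0) -> caps B=0 W=0
Move 6: W@(0,2) -> caps B=0 W=0
Move 7: B@(3,0) -> caps B=0 W=0
Move 8: W@(0,3) -> caps B=0 W=0
Move 9: B@(1,4) -> caps B=0 W=0
Move 10: W@(2,4) -> caps B=0 W=0
Move 11: B@(4,1) -> caps B=0 W=0
Move 12: W@(0,4) -> caps B=0 W=1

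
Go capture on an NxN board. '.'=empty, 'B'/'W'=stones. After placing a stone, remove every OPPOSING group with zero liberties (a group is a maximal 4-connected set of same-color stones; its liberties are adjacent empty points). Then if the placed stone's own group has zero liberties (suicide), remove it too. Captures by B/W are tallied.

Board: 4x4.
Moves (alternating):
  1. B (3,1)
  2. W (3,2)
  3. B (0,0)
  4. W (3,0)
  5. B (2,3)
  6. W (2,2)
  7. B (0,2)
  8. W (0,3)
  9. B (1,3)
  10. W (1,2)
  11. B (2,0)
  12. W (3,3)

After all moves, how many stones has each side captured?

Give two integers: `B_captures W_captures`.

Answer: 2 0

Derivation:
Move 1: B@(3,1) -> caps B=0 W=0
Move 2: W@(3,2) -> caps B=0 W=0
Move 3: B@(0,0) -> caps B=0 W=0
Move 4: W@(3,0) -> caps B=0 W=0
Move 5: B@(2,3) -> caps B=0 W=0
Move 6: W@(2,2) -> caps B=0 W=0
Move 7: B@(0,2) -> caps B=0 W=0
Move 8: W@(0,3) -> caps B=0 W=0
Move 9: B@(1,3) -> caps B=1 W=0
Move 10: W@(1,2) -> caps B=1 W=0
Move 11: B@(2,0) -> caps B=2 W=0
Move 12: W@(3,3) -> caps B=2 W=0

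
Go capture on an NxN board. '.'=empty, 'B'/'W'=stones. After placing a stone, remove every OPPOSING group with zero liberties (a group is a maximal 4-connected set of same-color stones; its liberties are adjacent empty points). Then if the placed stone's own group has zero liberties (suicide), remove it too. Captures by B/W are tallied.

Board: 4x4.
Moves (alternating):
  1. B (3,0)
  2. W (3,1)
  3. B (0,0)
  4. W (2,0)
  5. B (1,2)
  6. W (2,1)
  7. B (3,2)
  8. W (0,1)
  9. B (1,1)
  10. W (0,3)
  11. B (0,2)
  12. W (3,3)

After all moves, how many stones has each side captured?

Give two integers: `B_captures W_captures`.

Answer: 1 1

Derivation:
Move 1: B@(3,0) -> caps B=0 W=0
Move 2: W@(3,1) -> caps B=0 W=0
Move 3: B@(0,0) -> caps B=0 W=0
Move 4: W@(2,0) -> caps B=0 W=1
Move 5: B@(1,2) -> caps B=0 W=1
Move 6: W@(2,1) -> caps B=0 W=1
Move 7: B@(3,2) -> caps B=0 W=1
Move 8: W@(0,1) -> caps B=0 W=1
Move 9: B@(1,1) -> caps B=0 W=1
Move 10: W@(0,3) -> caps B=0 W=1
Move 11: B@(0,2) -> caps B=1 W=1
Move 12: W@(3,3) -> caps B=1 W=1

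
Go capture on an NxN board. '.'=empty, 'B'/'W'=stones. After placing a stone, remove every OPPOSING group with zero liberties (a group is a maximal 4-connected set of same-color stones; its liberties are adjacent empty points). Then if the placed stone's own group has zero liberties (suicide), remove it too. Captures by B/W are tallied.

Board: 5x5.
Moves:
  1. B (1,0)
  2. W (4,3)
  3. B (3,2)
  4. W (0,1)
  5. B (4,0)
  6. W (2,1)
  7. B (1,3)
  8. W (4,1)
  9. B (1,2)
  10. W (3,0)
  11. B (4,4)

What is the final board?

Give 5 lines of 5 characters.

Move 1: B@(1,0) -> caps B=0 W=0
Move 2: W@(4,3) -> caps B=0 W=0
Move 3: B@(3,2) -> caps B=0 W=0
Move 4: W@(0,1) -> caps B=0 W=0
Move 5: B@(4,0) -> caps B=0 W=0
Move 6: W@(2,1) -> caps B=0 W=0
Move 7: B@(1,3) -> caps B=0 W=0
Move 8: W@(4,1) -> caps B=0 W=0
Move 9: B@(1,2) -> caps B=0 W=0
Move 10: W@(3,0) -> caps B=0 W=1
Move 11: B@(4,4) -> caps B=0 W=1

Answer: .W...
B.BB.
.W...
W.B..
.W.WB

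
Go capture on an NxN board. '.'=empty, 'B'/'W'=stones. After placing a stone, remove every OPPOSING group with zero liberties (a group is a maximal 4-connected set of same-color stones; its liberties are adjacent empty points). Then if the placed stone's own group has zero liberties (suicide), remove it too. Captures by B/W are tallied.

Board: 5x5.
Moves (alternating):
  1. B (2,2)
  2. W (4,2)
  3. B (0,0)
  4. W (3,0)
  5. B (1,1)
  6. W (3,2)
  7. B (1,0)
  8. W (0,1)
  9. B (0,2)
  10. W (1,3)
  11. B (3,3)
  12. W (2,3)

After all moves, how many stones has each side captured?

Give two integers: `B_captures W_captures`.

Move 1: B@(2,2) -> caps B=0 W=0
Move 2: W@(4,2) -> caps B=0 W=0
Move 3: B@(0,0) -> caps B=0 W=0
Move 4: W@(3,0) -> caps B=0 W=0
Move 5: B@(1,1) -> caps B=0 W=0
Move 6: W@(3,2) -> caps B=0 W=0
Move 7: B@(1,0) -> caps B=0 W=0
Move 8: W@(0,1) -> caps B=0 W=0
Move 9: B@(0,2) -> caps B=1 W=0
Move 10: W@(1,3) -> caps B=1 W=0
Move 11: B@(3,3) -> caps B=1 W=0
Move 12: W@(2,3) -> caps B=1 W=0

Answer: 1 0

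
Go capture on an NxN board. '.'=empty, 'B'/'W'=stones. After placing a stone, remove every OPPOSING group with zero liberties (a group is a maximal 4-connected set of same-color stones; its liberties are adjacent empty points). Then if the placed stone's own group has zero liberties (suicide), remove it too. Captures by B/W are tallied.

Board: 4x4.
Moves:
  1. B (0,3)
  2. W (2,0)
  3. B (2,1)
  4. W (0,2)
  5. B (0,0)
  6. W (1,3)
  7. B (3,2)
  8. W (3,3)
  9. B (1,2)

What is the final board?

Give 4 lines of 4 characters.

Answer: B.W.
..BW
WB..
..BW

Derivation:
Move 1: B@(0,3) -> caps B=0 W=0
Move 2: W@(2,0) -> caps B=0 W=0
Move 3: B@(2,1) -> caps B=0 W=0
Move 4: W@(0,2) -> caps B=0 W=0
Move 5: B@(0,0) -> caps B=0 W=0
Move 6: W@(1,3) -> caps B=0 W=1
Move 7: B@(3,2) -> caps B=0 W=1
Move 8: W@(3,3) -> caps B=0 W=1
Move 9: B@(1,2) -> caps B=0 W=1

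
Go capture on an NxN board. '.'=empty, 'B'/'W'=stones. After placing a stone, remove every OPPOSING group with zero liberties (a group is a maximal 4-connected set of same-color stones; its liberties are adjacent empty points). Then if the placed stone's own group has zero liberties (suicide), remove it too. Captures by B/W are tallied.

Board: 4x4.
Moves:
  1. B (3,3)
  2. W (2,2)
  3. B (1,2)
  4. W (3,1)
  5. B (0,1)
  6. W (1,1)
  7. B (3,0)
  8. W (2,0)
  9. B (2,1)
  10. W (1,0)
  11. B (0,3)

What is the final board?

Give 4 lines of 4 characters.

Answer: .B.B
WWB.
W.W.
.W.B

Derivation:
Move 1: B@(3,3) -> caps B=0 W=0
Move 2: W@(2,2) -> caps B=0 W=0
Move 3: B@(1,2) -> caps B=0 W=0
Move 4: W@(3,1) -> caps B=0 W=0
Move 5: B@(0,1) -> caps B=0 W=0
Move 6: W@(1,1) -> caps B=0 W=0
Move 7: B@(3,0) -> caps B=0 W=0
Move 8: W@(2,0) -> caps B=0 W=1
Move 9: B@(2,1) -> caps B=0 W=1
Move 10: W@(1,0) -> caps B=0 W=1
Move 11: B@(0,3) -> caps B=0 W=1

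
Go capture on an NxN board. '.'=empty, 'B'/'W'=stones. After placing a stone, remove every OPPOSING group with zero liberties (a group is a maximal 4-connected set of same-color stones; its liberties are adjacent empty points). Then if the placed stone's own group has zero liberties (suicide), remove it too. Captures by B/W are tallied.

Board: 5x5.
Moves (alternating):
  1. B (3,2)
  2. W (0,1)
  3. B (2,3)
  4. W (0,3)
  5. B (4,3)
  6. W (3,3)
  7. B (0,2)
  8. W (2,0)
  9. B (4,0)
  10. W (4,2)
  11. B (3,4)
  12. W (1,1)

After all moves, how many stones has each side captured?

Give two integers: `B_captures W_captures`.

Answer: 1 0

Derivation:
Move 1: B@(3,2) -> caps B=0 W=0
Move 2: W@(0,1) -> caps B=0 W=0
Move 3: B@(2,3) -> caps B=0 W=0
Move 4: W@(0,3) -> caps B=0 W=0
Move 5: B@(4,3) -> caps B=0 W=0
Move 6: W@(3,3) -> caps B=0 W=0
Move 7: B@(0,2) -> caps B=0 W=0
Move 8: W@(2,0) -> caps B=0 W=0
Move 9: B@(4,0) -> caps B=0 W=0
Move 10: W@(4,2) -> caps B=0 W=0
Move 11: B@(3,4) -> caps B=1 W=0
Move 12: W@(1,1) -> caps B=1 W=0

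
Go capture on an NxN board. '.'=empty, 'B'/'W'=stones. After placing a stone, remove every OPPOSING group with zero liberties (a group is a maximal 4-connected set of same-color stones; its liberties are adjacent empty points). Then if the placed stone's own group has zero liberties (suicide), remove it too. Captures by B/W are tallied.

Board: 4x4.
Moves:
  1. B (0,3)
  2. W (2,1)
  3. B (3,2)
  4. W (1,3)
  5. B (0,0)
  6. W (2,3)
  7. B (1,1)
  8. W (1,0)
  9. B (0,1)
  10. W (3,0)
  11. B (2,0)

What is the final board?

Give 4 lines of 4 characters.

Answer: BB.B
.B.W
BW.W
W.B.

Derivation:
Move 1: B@(0,3) -> caps B=0 W=0
Move 2: W@(2,1) -> caps B=0 W=0
Move 3: B@(3,2) -> caps B=0 W=0
Move 4: W@(1,3) -> caps B=0 W=0
Move 5: B@(0,0) -> caps B=0 W=0
Move 6: W@(2,3) -> caps B=0 W=0
Move 7: B@(1,1) -> caps B=0 W=0
Move 8: W@(1,0) -> caps B=0 W=0
Move 9: B@(0,1) -> caps B=0 W=0
Move 10: W@(3,0) -> caps B=0 W=0
Move 11: B@(2,0) -> caps B=1 W=0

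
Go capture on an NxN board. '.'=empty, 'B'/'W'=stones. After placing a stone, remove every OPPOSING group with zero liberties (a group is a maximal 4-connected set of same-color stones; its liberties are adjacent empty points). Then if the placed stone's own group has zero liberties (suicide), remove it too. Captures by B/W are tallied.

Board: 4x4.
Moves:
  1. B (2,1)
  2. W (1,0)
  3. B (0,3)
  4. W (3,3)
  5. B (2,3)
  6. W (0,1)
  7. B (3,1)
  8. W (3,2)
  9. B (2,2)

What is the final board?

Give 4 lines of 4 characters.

Move 1: B@(2,1) -> caps B=0 W=0
Move 2: W@(1,0) -> caps B=0 W=0
Move 3: B@(0,3) -> caps B=0 W=0
Move 4: W@(3,3) -> caps B=0 W=0
Move 5: B@(2,3) -> caps B=0 W=0
Move 6: W@(0,1) -> caps B=0 W=0
Move 7: B@(3,1) -> caps B=0 W=0
Move 8: W@(3,2) -> caps B=0 W=0
Move 9: B@(2,2) -> caps B=2 W=0

Answer: .W.B
W...
.BBB
.B..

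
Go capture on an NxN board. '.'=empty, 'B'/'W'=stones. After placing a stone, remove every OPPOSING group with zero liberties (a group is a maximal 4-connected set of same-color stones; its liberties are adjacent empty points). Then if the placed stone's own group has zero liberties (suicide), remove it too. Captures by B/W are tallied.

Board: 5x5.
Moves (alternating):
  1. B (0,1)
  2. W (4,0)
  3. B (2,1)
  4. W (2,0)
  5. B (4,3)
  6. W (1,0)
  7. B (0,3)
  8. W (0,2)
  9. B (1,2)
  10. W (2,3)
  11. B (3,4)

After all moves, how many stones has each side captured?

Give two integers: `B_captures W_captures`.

Move 1: B@(0,1) -> caps B=0 W=0
Move 2: W@(4,0) -> caps B=0 W=0
Move 3: B@(2,1) -> caps B=0 W=0
Move 4: W@(2,0) -> caps B=0 W=0
Move 5: B@(4,3) -> caps B=0 W=0
Move 6: W@(1,0) -> caps B=0 W=0
Move 7: B@(0,3) -> caps B=0 W=0
Move 8: W@(0,2) -> caps B=0 W=0
Move 9: B@(1,2) -> caps B=1 W=0
Move 10: W@(2,3) -> caps B=1 W=0
Move 11: B@(3,4) -> caps B=1 W=0

Answer: 1 0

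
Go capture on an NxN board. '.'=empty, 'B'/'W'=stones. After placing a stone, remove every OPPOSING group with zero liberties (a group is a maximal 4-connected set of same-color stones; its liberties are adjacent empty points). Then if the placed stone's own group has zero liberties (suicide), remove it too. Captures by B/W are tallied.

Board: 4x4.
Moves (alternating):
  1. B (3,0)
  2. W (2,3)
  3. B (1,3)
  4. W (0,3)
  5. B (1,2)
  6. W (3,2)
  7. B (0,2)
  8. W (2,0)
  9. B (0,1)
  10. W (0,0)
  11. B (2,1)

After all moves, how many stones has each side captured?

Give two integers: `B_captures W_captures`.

Answer: 1 0

Derivation:
Move 1: B@(3,0) -> caps B=0 W=0
Move 2: W@(2,3) -> caps B=0 W=0
Move 3: B@(1,3) -> caps B=0 W=0
Move 4: W@(0,3) -> caps B=0 W=0
Move 5: B@(1,2) -> caps B=0 W=0
Move 6: W@(3,2) -> caps B=0 W=0
Move 7: B@(0,2) -> caps B=1 W=0
Move 8: W@(2,0) -> caps B=1 W=0
Move 9: B@(0,1) -> caps B=1 W=0
Move 10: W@(0,0) -> caps B=1 W=0
Move 11: B@(2,1) -> caps B=1 W=0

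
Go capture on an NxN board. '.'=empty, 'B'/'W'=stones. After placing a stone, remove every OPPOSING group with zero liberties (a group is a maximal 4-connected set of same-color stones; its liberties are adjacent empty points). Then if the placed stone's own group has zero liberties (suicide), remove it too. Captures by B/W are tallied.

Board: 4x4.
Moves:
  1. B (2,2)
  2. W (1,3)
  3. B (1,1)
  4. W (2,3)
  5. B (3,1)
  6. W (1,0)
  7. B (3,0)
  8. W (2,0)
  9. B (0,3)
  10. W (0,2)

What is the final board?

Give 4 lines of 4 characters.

Move 1: B@(2,2) -> caps B=0 W=0
Move 2: W@(1,3) -> caps B=0 W=0
Move 3: B@(1,1) -> caps B=0 W=0
Move 4: W@(2,3) -> caps B=0 W=0
Move 5: B@(3,1) -> caps B=0 W=0
Move 6: W@(1,0) -> caps B=0 W=0
Move 7: B@(3,0) -> caps B=0 W=0
Move 8: W@(2,0) -> caps B=0 W=0
Move 9: B@(0,3) -> caps B=0 W=0
Move 10: W@(0,2) -> caps B=0 W=1

Answer: ..W.
WB.W
W.BW
BB..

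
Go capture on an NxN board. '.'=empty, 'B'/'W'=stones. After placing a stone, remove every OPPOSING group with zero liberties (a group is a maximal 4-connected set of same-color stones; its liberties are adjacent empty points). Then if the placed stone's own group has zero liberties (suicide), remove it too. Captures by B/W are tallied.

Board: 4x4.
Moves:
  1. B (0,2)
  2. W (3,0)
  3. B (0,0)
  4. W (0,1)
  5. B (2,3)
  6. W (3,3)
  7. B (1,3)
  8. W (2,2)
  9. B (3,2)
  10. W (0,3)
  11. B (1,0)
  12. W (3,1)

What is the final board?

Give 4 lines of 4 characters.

Move 1: B@(0,2) -> caps B=0 W=0
Move 2: W@(3,0) -> caps B=0 W=0
Move 3: B@(0,0) -> caps B=0 W=0
Move 4: W@(0,1) -> caps B=0 W=0
Move 5: B@(2,3) -> caps B=0 W=0
Move 6: W@(3,3) -> caps B=0 W=0
Move 7: B@(1,3) -> caps B=0 W=0
Move 8: W@(2,2) -> caps B=0 W=0
Move 9: B@(3,2) -> caps B=1 W=0
Move 10: W@(0,3) -> caps B=1 W=0
Move 11: B@(1,0) -> caps B=1 W=0
Move 12: W@(3,1) -> caps B=1 W=0

Answer: BWB.
B..B
..WB
WWB.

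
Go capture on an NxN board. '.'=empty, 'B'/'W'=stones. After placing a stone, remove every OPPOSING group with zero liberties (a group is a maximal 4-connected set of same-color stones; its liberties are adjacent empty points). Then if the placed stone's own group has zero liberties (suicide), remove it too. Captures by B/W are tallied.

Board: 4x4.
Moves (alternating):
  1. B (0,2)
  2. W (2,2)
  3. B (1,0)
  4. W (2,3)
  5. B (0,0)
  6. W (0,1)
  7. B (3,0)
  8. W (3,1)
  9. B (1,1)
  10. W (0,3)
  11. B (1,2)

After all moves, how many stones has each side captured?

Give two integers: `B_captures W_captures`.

Answer: 1 0

Derivation:
Move 1: B@(0,2) -> caps B=0 W=0
Move 2: W@(2,2) -> caps B=0 W=0
Move 3: B@(1,0) -> caps B=0 W=0
Move 4: W@(2,3) -> caps B=0 W=0
Move 5: B@(0,0) -> caps B=0 W=0
Move 6: W@(0,1) -> caps B=0 W=0
Move 7: B@(3,0) -> caps B=0 W=0
Move 8: W@(3,1) -> caps B=0 W=0
Move 9: B@(1,1) -> caps B=1 W=0
Move 10: W@(0,3) -> caps B=1 W=0
Move 11: B@(1,2) -> caps B=1 W=0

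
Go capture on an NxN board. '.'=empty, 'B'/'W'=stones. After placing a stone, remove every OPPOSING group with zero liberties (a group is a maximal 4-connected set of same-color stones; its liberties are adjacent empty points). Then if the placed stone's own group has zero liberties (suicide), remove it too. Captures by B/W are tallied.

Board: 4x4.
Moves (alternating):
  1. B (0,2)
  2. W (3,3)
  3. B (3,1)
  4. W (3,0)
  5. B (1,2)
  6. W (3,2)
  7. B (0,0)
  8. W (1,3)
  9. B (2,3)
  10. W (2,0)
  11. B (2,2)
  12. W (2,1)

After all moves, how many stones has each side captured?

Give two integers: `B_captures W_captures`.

Answer: 2 0

Derivation:
Move 1: B@(0,2) -> caps B=0 W=0
Move 2: W@(3,3) -> caps B=0 W=0
Move 3: B@(3,1) -> caps B=0 W=0
Move 4: W@(3,0) -> caps B=0 W=0
Move 5: B@(1,2) -> caps B=0 W=0
Move 6: W@(3,2) -> caps B=0 W=0
Move 7: B@(0,0) -> caps B=0 W=0
Move 8: W@(1,3) -> caps B=0 W=0
Move 9: B@(2,3) -> caps B=0 W=0
Move 10: W@(2,0) -> caps B=0 W=0
Move 11: B@(2,2) -> caps B=2 W=0
Move 12: W@(2,1) -> caps B=2 W=0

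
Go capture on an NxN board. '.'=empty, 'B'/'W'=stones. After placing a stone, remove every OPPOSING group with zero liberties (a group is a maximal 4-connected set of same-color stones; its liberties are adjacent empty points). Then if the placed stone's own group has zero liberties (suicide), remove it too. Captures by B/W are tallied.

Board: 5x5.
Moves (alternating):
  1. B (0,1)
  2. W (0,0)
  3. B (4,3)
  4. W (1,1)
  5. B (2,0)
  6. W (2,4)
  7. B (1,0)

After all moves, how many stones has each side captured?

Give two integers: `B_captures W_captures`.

Answer: 1 0

Derivation:
Move 1: B@(0,1) -> caps B=0 W=0
Move 2: W@(0,0) -> caps B=0 W=0
Move 3: B@(4,3) -> caps B=0 W=0
Move 4: W@(1,1) -> caps B=0 W=0
Move 5: B@(2,0) -> caps B=0 W=0
Move 6: W@(2,4) -> caps B=0 W=0
Move 7: B@(1,0) -> caps B=1 W=0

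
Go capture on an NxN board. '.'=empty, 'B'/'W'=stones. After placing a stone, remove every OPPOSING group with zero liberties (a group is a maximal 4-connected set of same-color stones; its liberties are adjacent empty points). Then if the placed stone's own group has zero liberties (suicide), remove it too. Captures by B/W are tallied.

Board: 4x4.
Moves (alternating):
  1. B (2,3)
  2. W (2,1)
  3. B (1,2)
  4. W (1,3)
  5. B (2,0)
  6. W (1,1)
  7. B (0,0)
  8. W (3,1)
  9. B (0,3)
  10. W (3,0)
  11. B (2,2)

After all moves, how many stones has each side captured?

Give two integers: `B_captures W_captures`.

Answer: 1 0

Derivation:
Move 1: B@(2,3) -> caps B=0 W=0
Move 2: W@(2,1) -> caps B=0 W=0
Move 3: B@(1,2) -> caps B=0 W=0
Move 4: W@(1,3) -> caps B=0 W=0
Move 5: B@(2,0) -> caps B=0 W=0
Move 6: W@(1,1) -> caps B=0 W=0
Move 7: B@(0,0) -> caps B=0 W=0
Move 8: W@(3,1) -> caps B=0 W=0
Move 9: B@(0,3) -> caps B=1 W=0
Move 10: W@(3,0) -> caps B=1 W=0
Move 11: B@(2,2) -> caps B=1 W=0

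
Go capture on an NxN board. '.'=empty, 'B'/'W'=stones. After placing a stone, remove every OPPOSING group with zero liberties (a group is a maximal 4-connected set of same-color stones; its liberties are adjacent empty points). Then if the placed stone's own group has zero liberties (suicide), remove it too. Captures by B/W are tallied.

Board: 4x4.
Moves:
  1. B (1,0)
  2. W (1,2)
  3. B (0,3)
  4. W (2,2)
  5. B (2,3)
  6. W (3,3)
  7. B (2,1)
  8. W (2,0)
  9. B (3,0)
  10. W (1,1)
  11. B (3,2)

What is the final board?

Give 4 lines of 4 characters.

Move 1: B@(1,0) -> caps B=0 W=0
Move 2: W@(1,2) -> caps B=0 W=0
Move 3: B@(0,3) -> caps B=0 W=0
Move 4: W@(2,2) -> caps B=0 W=0
Move 5: B@(2,3) -> caps B=0 W=0
Move 6: W@(3,3) -> caps B=0 W=0
Move 7: B@(2,1) -> caps B=0 W=0
Move 8: W@(2,0) -> caps B=0 W=0
Move 9: B@(3,0) -> caps B=1 W=0
Move 10: W@(1,1) -> caps B=1 W=0
Move 11: B@(3,2) -> caps B=2 W=0

Answer: ...B
BWW.
.BWB
B.B.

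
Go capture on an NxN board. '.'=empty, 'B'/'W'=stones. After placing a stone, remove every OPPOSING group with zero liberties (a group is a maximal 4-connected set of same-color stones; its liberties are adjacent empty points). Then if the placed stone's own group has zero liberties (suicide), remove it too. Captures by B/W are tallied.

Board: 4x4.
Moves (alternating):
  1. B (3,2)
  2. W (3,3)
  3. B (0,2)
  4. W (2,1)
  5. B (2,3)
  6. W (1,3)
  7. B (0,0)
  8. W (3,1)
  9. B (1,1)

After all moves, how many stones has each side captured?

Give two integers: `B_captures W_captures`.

Move 1: B@(3,2) -> caps B=0 W=0
Move 2: W@(3,3) -> caps B=0 W=0
Move 3: B@(0,2) -> caps B=0 W=0
Move 4: W@(2,1) -> caps B=0 W=0
Move 5: B@(2,3) -> caps B=1 W=0
Move 6: W@(1,3) -> caps B=1 W=0
Move 7: B@(0,0) -> caps B=1 W=0
Move 8: W@(3,1) -> caps B=1 W=0
Move 9: B@(1,1) -> caps B=1 W=0

Answer: 1 0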